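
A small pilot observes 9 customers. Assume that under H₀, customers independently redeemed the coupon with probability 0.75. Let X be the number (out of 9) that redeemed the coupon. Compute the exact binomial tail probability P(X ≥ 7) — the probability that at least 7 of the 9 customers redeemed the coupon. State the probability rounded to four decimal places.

X ~ Binomial(n=9, p=0.75).
P(X ≥ 7) = C(9,7)·0.75^7·0.25^2 + C(9,8)·0.75^8·0.25^1 + C(9,9)·0.75^9·0.25^0.
= 0.300339 + 0.225254 + 0.075085 = 0.6007.

P = 0.6007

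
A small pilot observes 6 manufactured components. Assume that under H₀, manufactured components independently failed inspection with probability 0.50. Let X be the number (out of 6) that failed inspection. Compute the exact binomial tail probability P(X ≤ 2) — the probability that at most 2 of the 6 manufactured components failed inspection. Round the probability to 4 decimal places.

X is binomial with n = 6 and p = 0.50.
P(X ≤ 2) = C(6,0)·0.50^0·0.50^6 + C(6,1)·0.50^1·0.50^5 + C(6,2)·0.50^2·0.50^4.
= 0.015625 + 0.093750 + 0.234375 = 0.3438.

P = 0.3438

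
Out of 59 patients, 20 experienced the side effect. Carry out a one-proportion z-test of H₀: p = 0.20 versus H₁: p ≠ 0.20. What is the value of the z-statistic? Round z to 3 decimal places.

Sample proportion p̂ = 20/59 = 0.33898.
Null standard error: √(0.20·0.80/59) = √0.002711864 = 0.052076.
Test statistic: z = 0.13898/0.052076 = 2.669.

z = 2.669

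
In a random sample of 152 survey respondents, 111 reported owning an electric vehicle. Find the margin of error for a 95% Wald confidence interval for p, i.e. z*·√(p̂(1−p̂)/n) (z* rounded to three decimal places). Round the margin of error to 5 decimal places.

ME = 0.07056

The sample proportion is 111/152 = 0.73026.
SE(p̂) = √(0.73026·0.26974/152) = 0.035999.
The 95% critical value is z* = 1.960.
So ME = 0.07056.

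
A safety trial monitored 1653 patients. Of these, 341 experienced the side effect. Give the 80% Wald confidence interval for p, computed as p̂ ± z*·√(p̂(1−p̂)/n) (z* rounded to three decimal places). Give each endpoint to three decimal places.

With x = 341 successes in n = 1653, p̂ = 0.20629.
SE = √(p̂(1−p̂)/n) = √(0.163735/1653) = 0.009953.
z* = 1.282 at the 80% level.
Margin of error: 1.282 × 0.009953 = 0.01276.
Interval: 0.20629 ± 0.01276 → (0.194, 0.219).

(0.194, 0.219)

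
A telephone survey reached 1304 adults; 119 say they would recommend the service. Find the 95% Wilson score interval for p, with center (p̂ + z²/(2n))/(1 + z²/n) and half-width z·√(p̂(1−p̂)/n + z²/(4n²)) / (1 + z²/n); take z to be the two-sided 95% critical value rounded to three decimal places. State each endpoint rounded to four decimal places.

(0.0768, 0.1081)

Here p̂ = 119/1304 = 0.09126 and z = 1.960 (z² = 3.841600).
Denominator 1 + z²/n = 1 + 3.841600/1304 = 1.002946.
Center = (0.09126 + 0.001473)/1.002946 = 0.09246.
Radicand: p̂(1−p̂)/n + z²/(4n²) = 0.000063596 + 0.000000565 = 0.000064161.
Half-width = z·√(radicand)/denom = 1.960·0.008010/1.002946 = 0.01565.
So the interval runs from 0.0768 to 0.1081.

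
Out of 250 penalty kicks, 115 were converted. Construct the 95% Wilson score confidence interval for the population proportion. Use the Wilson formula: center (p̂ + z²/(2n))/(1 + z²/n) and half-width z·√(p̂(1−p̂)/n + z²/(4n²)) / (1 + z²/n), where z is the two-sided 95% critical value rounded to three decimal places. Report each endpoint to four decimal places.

p̂ = 115/250 = 0.46000; z = 1.960, so z² = 3.841600.
1 + z²/n = 1.015366.
Adjusted center: (0.46000 + z²/(2n))/1.015366 = 0.46061.
Radicand: p̂(1−p̂)/n + z²/(4n²) = 0.000993600 + 0.000015366 = 0.001008966.
Half-width = z·√(radicand)/denom = 1.960·0.031764/1.015366 = 0.06132.
So the interval runs from 0.3993 to 0.5219.

(0.3993, 0.5219)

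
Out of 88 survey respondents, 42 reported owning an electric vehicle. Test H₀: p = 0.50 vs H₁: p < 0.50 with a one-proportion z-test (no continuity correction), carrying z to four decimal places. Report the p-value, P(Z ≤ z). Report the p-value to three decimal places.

p-value = 0.335

The sample proportion is 42/88 = 0.47727.
SE₀ = √(0.50·0.50/88) = 0.053300.
Test statistic (full precision, shown to 4 dp): z = (42/88 − 0.50)/SE₀ ≈ -0.4264.
p-value = P(Z ≤ z) with z = -0.4264 → 0.335.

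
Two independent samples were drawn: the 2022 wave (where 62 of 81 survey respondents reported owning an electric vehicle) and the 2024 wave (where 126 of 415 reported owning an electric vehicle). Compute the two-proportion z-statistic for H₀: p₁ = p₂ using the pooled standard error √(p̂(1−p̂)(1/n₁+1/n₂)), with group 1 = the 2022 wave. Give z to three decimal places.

Sample proportions: p̂₁ = 62/81 = 0.76543 and p̂₂ = 126/415 = 0.30361.
Pooling: p̂ = 188/496 = 0.37903.
SE = √[p̂(1−p̂)(1/n₁+1/n₂)] = √[0.37903·0.62097·(1/81+1/415)] ≈ 0.058931.
z = (p̂₁ − p̂₂)/SE = (0.76543 − 0.30361)/0.058931 = 0.46182/0.058931 = 7.837.

z = 7.837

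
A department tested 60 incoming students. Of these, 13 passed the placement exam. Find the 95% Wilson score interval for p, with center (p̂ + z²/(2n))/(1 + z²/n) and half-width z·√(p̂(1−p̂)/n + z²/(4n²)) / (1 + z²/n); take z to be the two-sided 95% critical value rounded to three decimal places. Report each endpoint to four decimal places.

p̂ = 13/60 = 0.21667; z = 1.960, so z² = 3.841600.
Denominator 1 + z²/n = 1 + 3.841600/60 = 1.064027.
Adjusted center: (0.21667 + z²/(2n))/1.064027 = 0.23372.
Radicand: p̂(1−p̂)/n + z²/(4n²) = 0.002828704 + 0.000266778 = 0.003095482.
Half-width = 1.960·√0.003095482/1.064027 = 0.10249.
CI: 0.23372 ± 0.10249 = (0.1312, 0.3362).

(0.1312, 0.3362)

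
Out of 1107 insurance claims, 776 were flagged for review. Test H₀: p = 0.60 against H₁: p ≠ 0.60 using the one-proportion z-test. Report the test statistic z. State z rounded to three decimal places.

z = 6.859

With x = 776 successes in n = 1107, p̂ = 0.70099.
SE₀ = √(0.60·0.40/1107) = 0.014724.
Test statistic: z = 0.10099/0.014724 = 6.859.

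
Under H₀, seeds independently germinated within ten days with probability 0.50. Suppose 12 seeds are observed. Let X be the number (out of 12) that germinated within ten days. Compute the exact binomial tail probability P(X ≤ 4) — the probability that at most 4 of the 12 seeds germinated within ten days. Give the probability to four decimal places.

P = 0.1938

X ~ Binomial(n=12, p=0.50).
P(X ≤ 4) = Σ_{j=0}^{4} C(12,j)·0.50^j·0.50^{12−j}.
= 0.000244 + 0.002930 + 0.016113 + 0.053711 + 0.120850 = 0.1938.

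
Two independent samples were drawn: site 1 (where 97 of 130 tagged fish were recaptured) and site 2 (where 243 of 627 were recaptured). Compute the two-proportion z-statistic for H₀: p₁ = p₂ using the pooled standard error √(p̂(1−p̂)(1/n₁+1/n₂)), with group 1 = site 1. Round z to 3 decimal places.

p̂₁ = 97/130 = 0.74615, p̂₂ = 243/627 = 0.38756.
Pooling: p̂ = 340/757 = 0.44914.
SE = √[p̂(1−p̂)(1/n₁+1/n₂)] = √[0.44914·0.55086·(1/130+1/627)] ≈ 0.047935.
z = (p̂₁ − p̂₂)/SE = (0.74615 − 0.38756)/0.047935 = 0.35859/0.047935 = 7.481.

z = 7.481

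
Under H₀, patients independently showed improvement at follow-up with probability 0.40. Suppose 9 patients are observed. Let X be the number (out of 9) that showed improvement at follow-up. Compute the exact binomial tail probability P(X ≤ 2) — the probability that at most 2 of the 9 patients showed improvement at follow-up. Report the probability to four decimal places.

X ~ Binomial(n=9, p=0.40).
P(X ≤ 2) = C(9,0)·0.40^0·0.60^9 + C(9,1)·0.40^1·0.60^8 + C(9,2)·0.40^2·0.60^7.
= 0.010078 + 0.060466 + 0.161243 = 0.2318.

P = 0.2318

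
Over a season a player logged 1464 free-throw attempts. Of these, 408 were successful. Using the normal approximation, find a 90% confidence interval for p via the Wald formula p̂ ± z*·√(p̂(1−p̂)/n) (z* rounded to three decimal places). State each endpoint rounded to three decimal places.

(0.259, 0.298)

Sample proportion p̂ = 408/1464 = 0.27869.
SE = √(p̂(1−p̂)/n) = √(0.201021/1464) = 0.011718.
z* = 1.645 at the 90% level.
Margin of error: 1.645 × 0.011718 = 0.01928.
So the interval runs from 0.259 to 0.298.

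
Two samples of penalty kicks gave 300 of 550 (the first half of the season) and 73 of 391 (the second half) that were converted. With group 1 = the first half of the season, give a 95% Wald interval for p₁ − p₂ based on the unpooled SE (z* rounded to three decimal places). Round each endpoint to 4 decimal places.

p̂₁ = 0.54545, p̂₂ = 0.18670, so the observed difference is 0.35875.
Unpooled SE = √(p̂₁(1−p̂₁)/n₁ + p̂₂(1−p̂₂)/n₂) = √(0.000450789 + 0.000388347) = 0.028968.
z* = 1.960 at the 95% level. Margin = 1.960·0.028968 = 0.05678.
Interval: 0.35875 ± 0.05678 → (0.3020, 0.4155).

(0.3020, 0.4155)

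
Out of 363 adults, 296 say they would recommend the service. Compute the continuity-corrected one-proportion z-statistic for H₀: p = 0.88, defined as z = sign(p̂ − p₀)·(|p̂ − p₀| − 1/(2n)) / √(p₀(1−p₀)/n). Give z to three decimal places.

z = -3.705

Sample proportion p̂ = 296/363 = 0.81543. p̂ − p₀ = -0.064573.
Continuity correction 1/(2n) = 1/726 = 0.001377.
Corrected numerator: |-0.064573| − 0.001377 = 0.063196.
Under H₀, SE = √(p₀(1−p₀)/n) = √(0.88·0.12/363) = √0.000290909 = 0.017056.
z = −0.063196/0.017056 = -3.705.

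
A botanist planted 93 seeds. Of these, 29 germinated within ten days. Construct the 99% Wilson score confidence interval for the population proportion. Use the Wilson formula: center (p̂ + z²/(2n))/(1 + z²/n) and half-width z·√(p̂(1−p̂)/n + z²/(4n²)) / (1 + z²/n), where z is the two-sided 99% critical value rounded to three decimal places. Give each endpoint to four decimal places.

Here p̂ = 29/93 = 0.31183 and z = 2.576 (z² = 6.635776).
Denominator 1 + z²/n = 1 + 6.635776/93 = 1.071352.
Adjusted center: (0.31183 + z²/(2n))/1.071352 = 0.32436.
Radicand: p̂(1−p̂)/n + z²/(4n²) = 0.002307433 + 0.000191808 = 0.002499241.
Half-width = z·√(radicand)/denom = 2.576·0.049992/1.071352 = 0.12020.
So the interval runs from 0.2042 to 0.4446.

(0.2042, 0.4446)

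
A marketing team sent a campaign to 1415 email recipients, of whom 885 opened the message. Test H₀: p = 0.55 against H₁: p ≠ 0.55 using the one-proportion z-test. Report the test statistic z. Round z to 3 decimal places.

p̂ = 885/1415 = 0.62544.
Under H₀, SE = √(p₀(1−p₀)/n) = √(0.55·0.45/1415) = √0.000174912 = 0.013225.
z = (0.62544 − 0.55)/0.013225 = 0.07544/0.013225 = 5.704.

z = 5.704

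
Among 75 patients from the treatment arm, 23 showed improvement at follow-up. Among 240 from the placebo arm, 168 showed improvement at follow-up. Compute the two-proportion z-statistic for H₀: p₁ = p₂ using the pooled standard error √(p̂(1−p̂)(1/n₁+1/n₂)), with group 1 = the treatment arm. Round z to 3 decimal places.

z = -6.086

p̂₁ = 23/75 = 0.30667, p̂₂ = 168/240 = 0.70000.
Pooling: p̂ = 191/315 = 0.60635.
SE = √[p̂(1−p̂)(1/n₁+1/n₂)] = √[0.60635·0.39365·(1/75+1/240)] ≈ 0.064630.
z = (p̂₁ − p̂₂)/SE = (0.30667 − 0.70000)/0.064630 = -0.39333/0.064630 = -6.086.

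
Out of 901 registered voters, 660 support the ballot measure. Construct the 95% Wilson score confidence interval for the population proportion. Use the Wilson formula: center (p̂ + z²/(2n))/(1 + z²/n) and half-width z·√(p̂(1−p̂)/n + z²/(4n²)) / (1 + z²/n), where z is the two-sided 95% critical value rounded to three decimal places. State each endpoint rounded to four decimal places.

Here p̂ = 660/901 = 0.73252 and z = 1.960 (z² = 3.841600).
Denominator 1 + z²/n = 1 + 3.841600/901 = 1.004264.
Adjusted center: (0.73252 + z²/(2n))/1.004264 = 0.73153.
Radicand: p̂(1−p̂)/n + z²/(4n²) = 0.000217464 + 0.000001183 = 0.000218647.
Half-width = z·√(radicand)/denom = 1.960·0.014787/1.004264 = 0.02886.
CI: 0.73153 ± 0.02886 = (0.7027, 0.7604).

(0.7027, 0.7604)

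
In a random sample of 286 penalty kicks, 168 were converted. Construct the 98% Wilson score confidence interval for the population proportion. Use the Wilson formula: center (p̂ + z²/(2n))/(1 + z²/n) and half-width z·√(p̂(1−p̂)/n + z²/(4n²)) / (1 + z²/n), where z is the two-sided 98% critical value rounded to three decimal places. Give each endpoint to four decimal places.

(0.5187, 0.6529)

Here p̂ = 168/286 = 0.58741 and z = 2.326 (z² = 5.410276).
1 + z²/n = 1.018917.
Center = (0.58741 + 0.009459)/1.018917 = 0.58579.
Radicand: p̂(1−p̂)/n + z²/(4n²) = 0.000847409 + 0.000016536 = 0.000863945.
Half-width = z·√(radicand)/denom = 2.326·0.029393/1.018917 = 0.06710.
CI: 0.58579 ± 0.06710 = (0.5187, 0.6529).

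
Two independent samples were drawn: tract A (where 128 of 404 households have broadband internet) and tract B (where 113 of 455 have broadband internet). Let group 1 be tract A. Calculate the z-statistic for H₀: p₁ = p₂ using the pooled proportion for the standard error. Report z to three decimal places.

z = 2.230

Sample proportions: p̂₁ = 128/404 = 0.31683 and p̂₂ = 113/455 = 0.24835.
Pooled p̂ = (128+113)/(404+455) = 241/859 = 0.28056.
SE = √[p̂(1−p̂)(1/n₁+1/n₂)] = √[0.28056·0.71944·(1/404+1/455)] ≈ 0.030712.
z = (p̂₁ − p̂₂)/SE = (0.31683 − 0.24835)/0.030712 = 0.06848/0.030712 = 2.230.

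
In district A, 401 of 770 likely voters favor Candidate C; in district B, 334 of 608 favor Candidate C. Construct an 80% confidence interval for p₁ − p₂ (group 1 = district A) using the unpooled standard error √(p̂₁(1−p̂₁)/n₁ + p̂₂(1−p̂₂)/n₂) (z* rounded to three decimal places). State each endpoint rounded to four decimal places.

p̂₁ = 0.52078, p̂₂ = 0.54934, so the observed difference is -0.02856.
SE = √(0.000324115 + 0.000407180) = √0.000731295 = 0.027042.
For 80% confidence, z* = 1.282. Margin of error = 0.03467.
CI: -0.02856 ± 0.03467 = (-0.0632, 0.0061).

(-0.0632, 0.0061)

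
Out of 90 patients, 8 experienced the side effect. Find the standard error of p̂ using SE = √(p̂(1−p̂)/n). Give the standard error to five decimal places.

SE = 0.03000

With x = 8 successes in n = 90, p̂ = 0.08889.
p̂(1−p̂) = 0.08889·0.91111 = 0.080989.
SE = √(0.080989/90) = √0.000899878 = 0.03000.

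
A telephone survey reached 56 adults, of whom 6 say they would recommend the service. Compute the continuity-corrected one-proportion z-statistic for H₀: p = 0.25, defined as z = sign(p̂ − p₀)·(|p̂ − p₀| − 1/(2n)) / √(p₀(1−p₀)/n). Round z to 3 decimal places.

z = -2.315

Sample proportion p̂ = 6/56 = 0.10714. p̂ − p₀ = -0.142857.
Continuity correction 1/(2n) = 1/112 = 0.008929.
Corrected numerator: |-0.142857| − 0.008929 = 0.133928.
SE₀ = √(0.25·0.75/56) = 0.057864.
z = (−)0.133928/0.057864 = -2.315.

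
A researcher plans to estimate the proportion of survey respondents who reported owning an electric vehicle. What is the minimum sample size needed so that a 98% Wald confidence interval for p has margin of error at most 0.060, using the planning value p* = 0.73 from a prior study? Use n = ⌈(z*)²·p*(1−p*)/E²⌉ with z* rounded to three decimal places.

n = 297

For 98% confidence, z* = 2.326.
p*(1−p*) = 0.1971.
Required n before rounding: 5.410276 × 0.1971 / 0.060² = 296.213.
⌈296.213⌉ = 297.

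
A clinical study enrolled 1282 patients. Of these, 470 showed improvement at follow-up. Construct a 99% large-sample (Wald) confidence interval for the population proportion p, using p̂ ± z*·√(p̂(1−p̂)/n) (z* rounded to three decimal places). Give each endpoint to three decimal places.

The sample proportion is 470/1282 = 0.36661.
SE = √(p̂(1−p̂)/n) = √(0.232208/1282) = 0.013458.
For 99% confidence, z* = 2.576.
Margin = 2.576·0.013458 = 0.03467.
So the interval runs from 0.332 to 0.401.

(0.332, 0.401)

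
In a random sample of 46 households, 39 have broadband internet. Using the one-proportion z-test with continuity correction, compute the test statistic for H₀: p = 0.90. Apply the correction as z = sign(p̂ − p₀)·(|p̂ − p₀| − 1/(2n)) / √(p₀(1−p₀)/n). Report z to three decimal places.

Sample proportion p̂ = 39/46 = 0.84783. p̂ − p₀ = -0.052174.
1/(2n) = 0.010870.
Corrected numerator: |-0.052174| − 0.010870 = 0.041304.
Under H₀, SE = √(p₀(1−p₀)/n) = √(0.90·0.10/46) = √0.001956522 = 0.044233.
z = (−)0.041304/0.044233 = -0.934.

z = -0.934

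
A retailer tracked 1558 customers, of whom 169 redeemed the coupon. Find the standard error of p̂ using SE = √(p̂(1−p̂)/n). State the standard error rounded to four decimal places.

The sample proportion is 169/1558 = 0.10847.
p̂(1−p̂) = 0.096704.
SE = √(0.096704/1558) = √0.000062069 = 0.0079.

SE = 0.0079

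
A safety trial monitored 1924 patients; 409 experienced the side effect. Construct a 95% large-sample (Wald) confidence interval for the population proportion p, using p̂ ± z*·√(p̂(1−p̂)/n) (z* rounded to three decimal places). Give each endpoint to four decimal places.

p̂ = 409/1924 = 0.21258.
SE(p̂) = √(0.21258·0.78742/1924) = 0.009327.
For 95% confidence, z* = 1.960.
Margin of error: 1.960 × 0.009327 = 0.01828.
Interval: 0.21258 ± 0.01828 → (0.1943, 0.2309).

(0.1943, 0.2309)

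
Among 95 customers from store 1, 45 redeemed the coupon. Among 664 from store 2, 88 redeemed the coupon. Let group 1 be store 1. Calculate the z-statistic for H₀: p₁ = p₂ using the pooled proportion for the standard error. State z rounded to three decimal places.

p̂₁ = 45/95 = 0.47368, p̂₂ = 88/664 = 0.13253.
Pooling: p̂ = 133/759 = 0.17523.
Pooled SE = √[0.1445248·0.01203234] ≈ 0.041701.
z = (p̂₁ − p̂₂)/SE = (0.47368 − 0.13253)/0.041701 = 0.34115/0.041701 = 8.181.

z = 8.181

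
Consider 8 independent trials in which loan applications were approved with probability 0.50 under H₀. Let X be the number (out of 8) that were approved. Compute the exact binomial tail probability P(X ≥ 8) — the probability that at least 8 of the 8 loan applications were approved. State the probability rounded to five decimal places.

X is binomial with n = 8 and p = 0.50.
P(X ≥ 8) = C(8,8)·0.50^8·0.50^0.
= 0.003906 = 0.00391.

P = 0.00391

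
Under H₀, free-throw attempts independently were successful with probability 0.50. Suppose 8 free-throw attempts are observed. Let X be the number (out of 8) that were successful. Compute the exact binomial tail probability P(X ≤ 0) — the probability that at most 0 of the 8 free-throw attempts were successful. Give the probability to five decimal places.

X is binomial with n = 8 and p = 0.50.
P(X ≤ 0) = C(8,0)·0.50^0·0.50^8.
= 0.003906 = 0.00391.

P = 0.00391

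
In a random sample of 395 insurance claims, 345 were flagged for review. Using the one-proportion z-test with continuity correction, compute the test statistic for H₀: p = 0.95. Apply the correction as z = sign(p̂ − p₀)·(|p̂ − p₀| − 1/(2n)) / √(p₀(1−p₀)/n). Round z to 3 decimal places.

z = -6.868

With x = 345 successes in n = 395, p̂ = 0.87342. p̂ − p₀ = -0.076582.
Continuity correction 1/(2n) = 1/790 = 0.001266.
Corrected numerator: |-0.076582| − 0.001266 = 0.075316.
Null standard error: √(0.95·0.05/395) = √0.000120253 = 0.010966.
z = (−)0.075316/0.010966 = -6.868.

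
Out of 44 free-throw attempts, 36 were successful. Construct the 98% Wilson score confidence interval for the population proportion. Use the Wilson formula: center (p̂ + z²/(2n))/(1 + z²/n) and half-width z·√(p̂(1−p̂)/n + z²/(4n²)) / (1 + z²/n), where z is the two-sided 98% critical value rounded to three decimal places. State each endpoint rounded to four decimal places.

(0.6510, 0.9156)

Here p̂ = 36/44 = 0.81818 and z = 2.326 (z² = 5.410276).
1 + z²/n = 1.122961.
Adjusted center: (0.81818 + z²/(2n))/1.122961 = 0.78334.
Radicand: p̂(1−p̂)/n + z²/(4n²) = 0.003380917 + 0.000698641 = 0.004079558.
Half-width = z·√(radicand)/denom = 2.326·0.063871/1.122961 = 0.13230.
So the interval runs from 0.6510 to 0.9156.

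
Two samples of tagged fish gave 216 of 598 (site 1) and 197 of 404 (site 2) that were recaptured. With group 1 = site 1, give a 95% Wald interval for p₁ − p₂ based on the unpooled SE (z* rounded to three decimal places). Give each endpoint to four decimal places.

p̂₁ = 216/598 = 0.36120, p̂₂ = 197/404 = 0.48762; p̂₁ − p̂₂ = -0.12642.
Unpooled SE = √(p̂₁(1−p̂₁)/n₁ + p̂₂(1−p̂₂)/n₂) = √(0.000385846 + 0.000618433) = 0.031690.
z* = 1.960 at the 95% level. Margin of error = 0.06211.
So the interval runs from -0.1885 to -0.0643.

(-0.1885, -0.0643)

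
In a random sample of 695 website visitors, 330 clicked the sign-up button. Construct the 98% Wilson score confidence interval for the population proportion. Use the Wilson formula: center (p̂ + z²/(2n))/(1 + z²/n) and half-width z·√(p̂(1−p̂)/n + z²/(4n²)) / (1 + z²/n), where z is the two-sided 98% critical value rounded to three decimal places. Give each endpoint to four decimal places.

(0.4311, 0.5189)

p̂ = 330/695 = 0.47482; z = 2.326, so z² = 5.410276.
Denominator 1 + z²/n = 1 + 5.410276/695 = 1.007785.
Adjusted center: (0.47482 + z²/(2n))/1.007785 = 0.47501.
Radicand: p̂(1−p̂)/n + z²/(4n²) = 0.000358800 + 0.000002800 = 0.000361600.
Half-width = 2.326·√0.000361600/1.007785 = 0.04389.
Interval: 0.47501 ± 0.04389 → (0.4311, 0.5189).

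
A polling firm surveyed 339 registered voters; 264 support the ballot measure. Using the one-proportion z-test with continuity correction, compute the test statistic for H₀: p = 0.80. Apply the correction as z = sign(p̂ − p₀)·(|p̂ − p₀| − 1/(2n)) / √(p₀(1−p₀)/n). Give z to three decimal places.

With x = 264 successes in n = 339, p̂ = 0.77876. p̂ − p₀ = -0.021239.
Continuity correction 1/(2n) = 1/678 = 0.001475.
Corrected numerator: |-0.021239| − 0.001475 = 0.019764.
Null standard error: √(0.80·0.20/339) = √0.000471976 = 0.021725.
z = −0.019764/0.021725 = -0.910.

z = -0.910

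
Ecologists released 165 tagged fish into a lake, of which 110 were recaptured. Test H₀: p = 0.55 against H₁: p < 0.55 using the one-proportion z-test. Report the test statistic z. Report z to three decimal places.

With x = 110 successes in n = 165, p̂ = 0.66667.
Null standard error: √(0.55·0.45/165) = √0.001500000 = 0.038730.
z = (0.66667 − 0.55)/0.038730 = 0.11667/0.038730 = 3.012.

z = 3.012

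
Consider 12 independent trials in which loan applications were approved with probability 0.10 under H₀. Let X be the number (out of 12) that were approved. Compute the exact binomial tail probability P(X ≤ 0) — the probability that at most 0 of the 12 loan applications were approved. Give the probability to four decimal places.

X is binomial with n = 12 and p = 0.10.
P(X ≤ 0) = C(12,0)·0.10^0·0.90^12.
= 0.282430 = 0.2824.

P = 0.2824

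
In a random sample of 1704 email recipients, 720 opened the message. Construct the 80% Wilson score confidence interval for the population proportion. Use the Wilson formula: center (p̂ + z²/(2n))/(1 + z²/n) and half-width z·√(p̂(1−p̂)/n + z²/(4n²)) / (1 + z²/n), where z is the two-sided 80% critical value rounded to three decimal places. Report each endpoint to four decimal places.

(0.4073, 0.4379)

Here p̂ = 720/1704 = 0.42254 and z = 1.282 (z² = 1.643524).
Denominator 1 + z²/n = 1 + 1.643524/1704 = 1.000965.
Center = (0.42254 + 0.000482)/1.000965 = 0.42261.
Radicand: p̂(1−p̂)/n + z²/(4n²) = 0.000143192 + 0.000000142 = 0.000143334.
Half-width = 1.282·√0.000143334/1.000965 = 0.01533.
Interval: 0.42261 ± 0.01533 → (0.4073, 0.4379).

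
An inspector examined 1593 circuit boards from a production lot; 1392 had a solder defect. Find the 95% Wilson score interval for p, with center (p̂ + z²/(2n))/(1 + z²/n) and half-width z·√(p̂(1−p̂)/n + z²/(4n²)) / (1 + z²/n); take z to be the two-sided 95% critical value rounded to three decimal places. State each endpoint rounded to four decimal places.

(0.8566, 0.8892)

Here p̂ = 1392/1593 = 0.87382 and z = 1.960 (z² = 3.841600).
1 + z²/n = 1.002412.
Center = (0.87382 + 0.001206)/1.002412 = 0.87292.
Radicand: p̂(1−p̂)/n + z²/(4n²) = 0.000069213 + 0.000000378 = 0.000069591.
Half-width = 1.960·√0.000069591/1.002412 = 0.01631.
Interval: 0.87292 ± 0.01631 → (0.8566, 0.8892).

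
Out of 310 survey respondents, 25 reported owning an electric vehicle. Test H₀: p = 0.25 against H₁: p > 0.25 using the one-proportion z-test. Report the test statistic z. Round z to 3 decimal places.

z = -6.886

Sample proportion p̂ = 25/310 = 0.08065.
Under H₀, SE = √(p₀(1−p₀)/n) = √(0.25·0.75/310) = √0.000604839 = 0.024593.
Test statistic: z = -0.16935/0.024593 = -6.886.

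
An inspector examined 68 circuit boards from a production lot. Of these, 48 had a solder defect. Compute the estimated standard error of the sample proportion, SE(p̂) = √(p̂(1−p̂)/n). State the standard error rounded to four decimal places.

SE = 0.0553

With x = 48 successes in n = 68, p̂ = 0.70588.
p̂(1−p̂) = 0.70588·0.29412 = 0.207613.
Dividing by n and taking the root: √0.003053132 = 0.0553.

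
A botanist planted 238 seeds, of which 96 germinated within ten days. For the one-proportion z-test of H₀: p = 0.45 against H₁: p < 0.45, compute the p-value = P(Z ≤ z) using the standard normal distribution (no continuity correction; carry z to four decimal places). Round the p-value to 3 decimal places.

The sample proportion is 96/238 = 0.40336.
Null standard error: √(0.45·0.55/238) = √0.001039916 = 0.032248.
Test statistic (full precision, shown to 4 dp): z = (96/238 − 0.45)/SE₀ ≈ -1.4463.
From the standard normal, P(Z ≤ z) = 0.074.

p-value = 0.074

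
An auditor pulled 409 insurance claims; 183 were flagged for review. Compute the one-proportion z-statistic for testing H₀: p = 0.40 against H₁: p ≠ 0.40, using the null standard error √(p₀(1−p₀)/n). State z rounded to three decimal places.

The sample proportion is 183/409 = 0.44743.
Null standard error: √(0.40·0.60/409) = √0.000586797 = 0.024224.
z = (p̂ − p₀)/SE = (0.44743 − 0.40)/0.024224 = 1.958.

z = 1.958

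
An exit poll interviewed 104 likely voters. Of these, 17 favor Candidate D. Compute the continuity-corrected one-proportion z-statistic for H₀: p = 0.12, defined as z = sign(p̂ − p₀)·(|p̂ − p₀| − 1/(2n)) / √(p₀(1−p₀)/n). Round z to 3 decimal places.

With x = 17 successes in n = 104, p̂ = 0.16346. p̂ − p₀ = 0.043462.
1/(2n) = 0.004808.
Corrected numerator: |0.043462| − 0.004808 = 0.038654.
Under H₀, SE = √(p₀(1−p₀)/n) = √(0.12·0.88/104) = √0.001015385 = 0.031865.
z = +0.038654/0.031865 = 1.213.

z = 1.213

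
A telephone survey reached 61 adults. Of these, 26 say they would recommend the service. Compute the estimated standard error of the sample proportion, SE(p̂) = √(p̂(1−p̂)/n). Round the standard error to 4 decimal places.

The sample proportion is 26/61 = 0.42623.
p̂(1−p̂) = 0.244558.
Dividing by n and taking the root: √0.004009148 = 0.0633.

SE = 0.0633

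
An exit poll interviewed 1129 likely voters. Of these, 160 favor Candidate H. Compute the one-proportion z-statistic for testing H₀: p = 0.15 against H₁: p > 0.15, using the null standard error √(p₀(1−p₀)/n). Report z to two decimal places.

Sample proportion p̂ = 160/1129 = 0.14172.
SE₀ = √(0.15·0.85/1129) = 0.010627.
z = (p̂ − p₀)/SE = (0.14172 − 0.15)/0.010627 = -0.78.

z = -0.78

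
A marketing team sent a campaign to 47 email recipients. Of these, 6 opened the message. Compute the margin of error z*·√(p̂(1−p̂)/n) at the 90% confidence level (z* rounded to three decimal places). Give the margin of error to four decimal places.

The sample proportion is 6/47 = 0.12766.
SE(p̂) = √(0.12766·0.87234/47) = 0.048677.
z* = 1.645 at the 90% level.
So ME = 0.0801.

ME = 0.0801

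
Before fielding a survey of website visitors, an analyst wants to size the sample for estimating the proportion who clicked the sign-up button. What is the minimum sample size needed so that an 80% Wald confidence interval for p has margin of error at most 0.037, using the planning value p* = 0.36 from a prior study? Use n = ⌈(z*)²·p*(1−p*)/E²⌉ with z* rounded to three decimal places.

The 80% critical value is z* = 1.282.
p*(1−p*) = 0.2304.
(z*)²·p*(1−p*)/E² = 1.643524·0.2304/0.001369 = 276.602.
Rounding up, n = 277.

n = 277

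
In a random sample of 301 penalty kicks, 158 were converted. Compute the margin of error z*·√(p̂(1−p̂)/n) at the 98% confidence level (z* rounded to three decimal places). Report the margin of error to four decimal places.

p̂ = 158/301 = 0.52492.
SE = √(p̂(1−p̂)/n) = √(0.249379/301) = 0.028784.
The 98% critical value is z* = 2.326.
So ME = 0.0670.

ME = 0.0670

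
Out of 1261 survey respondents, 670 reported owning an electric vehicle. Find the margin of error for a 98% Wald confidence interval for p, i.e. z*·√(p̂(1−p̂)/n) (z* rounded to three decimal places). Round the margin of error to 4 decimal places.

ME = 0.0327

With x = 670 successes in n = 1261, p̂ = 0.53132.
SE = √(p̂(1−p̂)/n) = √(0.249019/1261) = 0.014053.
For 98% confidence, z* = 2.326.
ME = 2.326·0.014053 = 0.0327.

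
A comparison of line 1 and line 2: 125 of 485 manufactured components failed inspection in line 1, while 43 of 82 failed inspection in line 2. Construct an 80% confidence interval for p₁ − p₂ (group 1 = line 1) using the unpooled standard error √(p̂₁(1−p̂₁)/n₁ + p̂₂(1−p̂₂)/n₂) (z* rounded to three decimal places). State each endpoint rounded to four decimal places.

(-0.3418, -0.1915)

p̂₁ = 125/485 = 0.25773, p̂₂ = 43/82 = 0.52439; p̂₁ − p̂₂ = -0.26666.
Unpooled SE = √(p̂₁(1−p̂₁)/n₁ + p̂₂(1−p̂₂)/n₂) = √(0.000394446 + 0.003041526) = 0.058617.
The 80% critical value is z* = 1.282. Margin = 1.282·0.058617 = 0.07515.
So the interval runs from -0.3418 to -0.1915.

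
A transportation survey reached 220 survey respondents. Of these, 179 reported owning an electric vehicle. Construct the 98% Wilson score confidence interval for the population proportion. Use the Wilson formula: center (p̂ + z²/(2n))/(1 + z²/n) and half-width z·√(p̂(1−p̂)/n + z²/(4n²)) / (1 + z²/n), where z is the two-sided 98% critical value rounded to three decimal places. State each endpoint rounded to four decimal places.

Here p̂ = 179/220 = 0.81364 and z = 2.326 (z² = 5.410276).
1 + z²/n = 1.024592.
Center = (0.81364 + 0.012296)/1.024592 = 0.80611.
Radicand: p̂(1−p̂)/n + z²/(4n²) = 0.000689237 + 0.000027946 = 0.000717183.
Half-width = z·√(radicand)/denom = 2.326·0.026780/1.024592 = 0.06080.
CI: 0.80611 ± 0.06080 = (0.7453, 0.8669).

(0.7453, 0.8669)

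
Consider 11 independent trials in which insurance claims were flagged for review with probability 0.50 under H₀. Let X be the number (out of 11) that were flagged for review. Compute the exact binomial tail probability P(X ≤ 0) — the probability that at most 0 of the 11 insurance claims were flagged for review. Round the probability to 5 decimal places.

X ~ Binomial(n=11, p=0.50).
P(X ≤ 0) = C(11,0)·0.50^0·0.50^11.
= 0.000488 = 0.00049.

P = 0.00049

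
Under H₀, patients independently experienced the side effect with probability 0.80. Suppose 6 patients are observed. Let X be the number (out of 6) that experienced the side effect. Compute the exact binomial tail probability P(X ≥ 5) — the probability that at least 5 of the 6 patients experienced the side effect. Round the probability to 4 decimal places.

X ~ Binomial(n=6, p=0.80).
P(X ≥ 5) = C(6,5)·0.80^5·0.20^1 + C(6,6)·0.80^6·0.20^0.
= 0.393216 + 0.262144 = 0.6554.

P = 0.6554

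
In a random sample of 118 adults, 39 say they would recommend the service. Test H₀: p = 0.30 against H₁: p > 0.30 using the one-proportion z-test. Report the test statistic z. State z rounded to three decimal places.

z = 0.723

The sample proportion is 39/118 = 0.33051.
Null standard error: √(0.30·0.70/118) = √0.001779661 = 0.042186.
Test statistic: z = 0.03051/0.042186 = 0.723.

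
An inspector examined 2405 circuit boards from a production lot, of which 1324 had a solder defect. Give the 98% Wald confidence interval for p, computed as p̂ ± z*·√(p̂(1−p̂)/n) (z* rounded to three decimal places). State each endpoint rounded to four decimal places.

With x = 1324 successes in n = 2405, p̂ = 0.55052.
Standard error of p̂: √(0.247448/2405) = √0.000102889 = 0.010143.
For 98% confidence, z* = 2.326.
Margin = 2.326·0.010143 = 0.02359.
CI: 0.55052 ± 0.02359 = (0.5269, 0.5741).

(0.5269, 0.5741)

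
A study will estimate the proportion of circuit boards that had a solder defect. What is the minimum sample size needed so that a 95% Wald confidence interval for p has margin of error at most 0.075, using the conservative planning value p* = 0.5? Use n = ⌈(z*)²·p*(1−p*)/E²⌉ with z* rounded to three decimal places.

The 95% critical value is z* = 1.960.
p*(1−p*) = 0.50·0.50 = 0.2500.
Required n before rounding: 3.841600 × 0.2500 / 0.075² = 170.738.
⌈170.738⌉ = 171.

n = 171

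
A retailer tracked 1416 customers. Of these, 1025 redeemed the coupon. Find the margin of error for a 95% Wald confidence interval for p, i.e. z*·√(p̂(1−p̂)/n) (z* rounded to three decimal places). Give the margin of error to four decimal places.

The sample proportion is 1025/1416 = 0.72387.
SE = √(p̂(1−p̂)/n) = √(0.199882/1416) = 0.011881.
z* = 1.960 at the 95% level.
ME = 1.960·0.011881 = 0.0233.

ME = 0.0233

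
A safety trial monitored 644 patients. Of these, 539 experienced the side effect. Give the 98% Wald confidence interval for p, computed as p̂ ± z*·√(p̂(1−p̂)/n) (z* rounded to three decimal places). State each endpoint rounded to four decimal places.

(0.8031, 0.8708)

Sample proportion p̂ = 539/644 = 0.83696.
SE = √(p̂(1−p̂)/n) = √(0.136460/644) = 0.014557.
The 98% critical value is z* = 2.326.
Margin of error: 2.326 × 0.014557 = 0.03386.
Interval: 0.83696 ± 0.03386 → (0.8031, 0.8708).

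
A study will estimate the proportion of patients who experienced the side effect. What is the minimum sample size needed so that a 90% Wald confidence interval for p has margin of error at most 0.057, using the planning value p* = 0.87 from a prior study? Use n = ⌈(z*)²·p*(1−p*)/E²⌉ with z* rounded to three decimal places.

n = 95

z* = 1.645 at the 90% level.
p*(1−p*) = 0.1131.
Required n before rounding: 2.706025 × 0.1131 / 0.057² = 94.199.
⌈94.199⌉ = 95.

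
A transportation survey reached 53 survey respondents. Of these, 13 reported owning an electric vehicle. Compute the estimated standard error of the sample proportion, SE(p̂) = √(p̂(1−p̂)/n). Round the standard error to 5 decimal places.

Sample proportion p̂ = 13/53 = 0.24528.
p̂(1−p̂) = 0.185118.
Dividing by n and taking the root: √0.003492792 = 0.05910.

SE = 0.05910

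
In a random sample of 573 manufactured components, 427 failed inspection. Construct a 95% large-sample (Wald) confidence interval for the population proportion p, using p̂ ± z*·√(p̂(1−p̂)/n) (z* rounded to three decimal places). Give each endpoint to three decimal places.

The sample proportion is 427/573 = 0.74520.
SE = √(p̂(1−p̂)/n) = √(0.189877/573) = 0.018204.
For 95% confidence, z* = 1.960.
Margin of error: 1.960 × 0.018204 = 0.03568.
So the interval runs from 0.710 to 0.781.

(0.710, 0.781)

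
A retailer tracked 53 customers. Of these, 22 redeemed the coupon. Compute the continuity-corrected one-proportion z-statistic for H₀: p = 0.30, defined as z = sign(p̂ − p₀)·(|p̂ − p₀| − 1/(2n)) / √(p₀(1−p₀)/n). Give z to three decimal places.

Sample proportion p̂ = 22/53 = 0.41509. p̂ − p₀ = 0.115094.
1/(2n) = 0.009434.
Corrected numerator: |0.115094| − 0.009434 = 0.105660.
Under H₀, SE = √(p₀(1−p₀)/n) = √(0.30·0.70/53) = √0.003962264 = 0.062947.
z = (+)0.105660/0.062947 = 1.679.

z = 1.679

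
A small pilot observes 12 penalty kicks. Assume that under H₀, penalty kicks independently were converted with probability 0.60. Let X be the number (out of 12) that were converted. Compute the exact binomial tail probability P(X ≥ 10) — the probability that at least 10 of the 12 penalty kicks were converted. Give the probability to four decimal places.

P = 0.0834

X ~ Binomial(n=12, p=0.60).
P(X ≥ 10) = C(12,10)·0.60^10·0.40^2 + C(12,11)·0.60^11·0.40^1 + C(12,12)·0.60^12·0.40^0.
= 0.063852 + 0.017414 + 0.002177 = 0.0834.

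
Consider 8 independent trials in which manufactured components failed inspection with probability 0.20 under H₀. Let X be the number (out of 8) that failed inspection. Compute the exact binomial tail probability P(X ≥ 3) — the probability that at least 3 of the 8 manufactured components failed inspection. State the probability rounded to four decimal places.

P = 0.2031

X ~ Binomial(n=8, p=0.20).
P(X ≥ 3) = Σ_{j=3}^{8} C(8,j)·0.20^j·0.80^{8−j}.
= 0.146801 + 0.045875 + 0.009175 + 0.001147 + 0.000082 + 0.000003 = 0.2031.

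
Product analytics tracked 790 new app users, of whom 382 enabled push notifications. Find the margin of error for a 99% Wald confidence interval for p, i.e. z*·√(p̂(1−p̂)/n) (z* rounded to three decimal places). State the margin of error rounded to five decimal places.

ME = 0.04580

With x = 382 successes in n = 790, p̂ = 0.48354.
SE(p̂) = √(0.48354·0.51646/790) = 0.017780.
For 99% confidence, z* = 2.576.
So ME = 0.04580.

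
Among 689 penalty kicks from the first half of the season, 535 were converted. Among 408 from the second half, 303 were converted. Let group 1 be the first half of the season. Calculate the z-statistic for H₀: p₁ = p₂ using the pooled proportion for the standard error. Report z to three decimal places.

z = 1.276

p̂₁ = 535/689 = 0.77649, p̂₂ = 303/408 = 0.74265.
Pooling: p̂ = 838/1097 = 0.76390.
SE = √[p̂(1−p̂)(1/n₁+1/n₂)] = √[0.76390·0.23610·(1/689+1/408)] ≈ 0.026529.
z = 0.03384/0.026529 = 1.276.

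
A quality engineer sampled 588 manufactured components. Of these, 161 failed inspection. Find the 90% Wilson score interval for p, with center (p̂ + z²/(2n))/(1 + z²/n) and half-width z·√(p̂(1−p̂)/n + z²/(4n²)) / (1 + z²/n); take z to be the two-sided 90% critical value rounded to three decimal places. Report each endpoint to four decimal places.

(0.2446, 0.3050)

p̂ = 161/588 = 0.27381; z = 1.645, so z² = 2.706025.
1 + z²/n = 1.004602.
Adjusted center: (0.27381 + z²/(2n))/1.004602 = 0.27485.
Radicand: p̂(1−p̂)/n + z²/(4n²) = 0.000338160 + 0.000001957 = 0.000340117.
Half-width = 1.645·√0.000340117/1.004602 = 0.03020.
Interval: 0.27485 ± 0.03020 → (0.2446, 0.3050).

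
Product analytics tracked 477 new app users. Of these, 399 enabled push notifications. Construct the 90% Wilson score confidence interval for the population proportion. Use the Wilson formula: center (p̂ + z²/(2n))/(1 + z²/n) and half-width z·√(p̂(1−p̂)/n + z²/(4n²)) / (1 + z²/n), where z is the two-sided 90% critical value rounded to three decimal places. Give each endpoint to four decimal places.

(0.8067, 0.8624)

Here p̂ = 399/477 = 0.83648 and z = 1.645 (z² = 2.706025).
Denominator 1 + z²/n = 1 + 2.706025/477 = 1.005673.
Center = (0.83648 + 0.002837)/1.005673 = 0.83458.
Radicand: p̂(1−p̂)/n + z²/(4n²) = 0.000286756 + 0.000002973 = 0.000289729.
Half-width = 1.645·√0.000289729/1.005673 = 0.02784.
So the interval runs from 0.8067 to 0.8624.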